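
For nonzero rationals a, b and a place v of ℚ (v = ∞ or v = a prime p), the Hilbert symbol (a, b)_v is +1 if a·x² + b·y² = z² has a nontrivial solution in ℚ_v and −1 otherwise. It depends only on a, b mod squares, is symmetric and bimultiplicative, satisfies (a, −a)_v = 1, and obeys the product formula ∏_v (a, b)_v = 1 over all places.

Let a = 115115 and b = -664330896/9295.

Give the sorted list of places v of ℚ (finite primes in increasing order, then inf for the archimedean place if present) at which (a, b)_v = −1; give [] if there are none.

[3, 5, 7, 13, 19, 23]

(a, b) ≡ (115115, -53295) mod (ℚ^×)²; places V = {2, 3, 5, 7, 11, 13, 17, 19, 23, ∞}.
(a,b)_∞: sgn(115115)=+, sgn(-53295)=−, so +1.
(a,b)_3: α=0, u≡2; β=5, v≡1 (mod 3); (2|3)=-1, (1|3)=+1; sign (−1)^0·-1^5·+1^0 = -1.
(a,b)_2: α=0, β=4; u≡3, v≡1 (mod 8); ε(u)ε(v)=1·0, αω(v)=0·0, βω(u)=4·1; sum ≡ 0  ⇒  +1.
(a,b)_11: α=1, u≡4; β=-1, v≡10 (mod 11); (4|11)=+1, (10|11)=-1; sign (−1)^1·+1^-1·-1^1 = +1.
(a,b)_17: α=0, u≡8; β=1, v≡12 (mod 17); (8|17)=+1, (12|17)=-1; sign (−1)^0·+1^1·-1^0 = +1.
(a,b)_7: α=1, u≡2; β=0, v≡5 (mod 7); (2|7)=+1, (5|7)=-1; sign (−1)^0·+1^0·-1^1 = -1.
(a,b)_13: α=1, u≡2; β=-2, v≡6 (mod 13); (2|13)=-1, (6|13)=-1; sign (−1)^0·-1^-2·-1^1 = -1.
(a,b)_19: α=0, u≡13; β=1, v≡1 (mod 19); (13|19)=-1, (1|19)=+1; sign (−1)^0·-1^1·+1^0 = -1.
(a,b)_5: α=1, u≡3; β=-1, v≡1 (mod 5); (3|5)=-1, (1|5)=+1; sign (−1)^0·-1^-1·+1^1 = -1.
(a,b)_23: α=1, u≡14; β=2, v≡15 (mod 23); (14|23)=-1, (15|23)=-1; sign (−1)^0·-1^2·-1^1 = -1.
(115115, -53295 / ℚ) ramifies at {3, 5, 7, 13, 19, 23}: a division algebra.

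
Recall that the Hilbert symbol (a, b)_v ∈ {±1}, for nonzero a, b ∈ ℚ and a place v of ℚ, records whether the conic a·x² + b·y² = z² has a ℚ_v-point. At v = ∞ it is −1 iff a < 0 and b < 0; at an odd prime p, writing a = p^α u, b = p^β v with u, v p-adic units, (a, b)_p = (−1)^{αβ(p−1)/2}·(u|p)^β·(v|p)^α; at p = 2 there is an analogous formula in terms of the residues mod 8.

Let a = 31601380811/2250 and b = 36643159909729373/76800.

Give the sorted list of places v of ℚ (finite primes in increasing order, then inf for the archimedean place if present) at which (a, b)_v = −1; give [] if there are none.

[2, 3, 7, 11]

(a, b) ≡ (110, 231) mod (ℚ^×)²; places V = {2, 3, 5, 7, 11, 13, 19, 31, 37, ∞}.
(a,b)_13: α=2, u≡5; β=2, v≡3 (mod 13); (5|13)=-1, (3|13)=+1; sign (−1)^0·-1^2·+1^2 = +1.
(a,b)_11: α=1, u≡10; β=3, v≡6 (mod 11); (10|11)=-1, (6|11)=-1; sign (−1)^1·-1^3·-1^1 = -1.
(a,b)_3: α=-2, u≡2; β=-1, v≡2 (mod 3); (2|3)=-1, (2|3)=-1; sign (−1)^0·-1^-1·-1^-2 = -1.
(a,b)_5: α=-3, u≡2; β=-2, v≡4 (mod 5); (2|5)=-1, (4|5)=+1; sign (−1)^0·-1^-2·+1^-3 = +1.
(a,b)_∞: sgn(110)=+, sgn(231)=+, so +1.
(a,b)_19: α=2, u≡14; β=2, v≡8 (mod 19); (14|19)=-1, (8|19)=-1; sign (−1)^0·-1^2·-1^2 = +1.
(a,b)_7: α=2, u≡6; β=3, v≡6 (mod 7); (6|7)=-1, (6|7)=-1; sign (−1)^0·-1^3·-1^2 = -1.
(a,b)_37: α=0, u≡25; β=2, v≡28 (mod 37); (25|37)=+1, (28|37)=+1; sign (−1)^0·+1^2·+1^0 = +1.
(a,b)_31: α=2, u≡11; β=2, v≡8 (mod 31); (11|31)=-1, (8|31)=+1; sign (−1)^0·-1^2·+1^2 = +1.
(a,b)_2: α=-1, β=-10; u≡7, v≡7 (mod 8); ε(u)ε(v)=1·1, αω(v)=-1·0, βω(u)=-10·0; sum ≡ 1  ⇒  -1.
Ram(110, 231) = {2, 3, 7, 11}; no ℚ_2-point on the conic.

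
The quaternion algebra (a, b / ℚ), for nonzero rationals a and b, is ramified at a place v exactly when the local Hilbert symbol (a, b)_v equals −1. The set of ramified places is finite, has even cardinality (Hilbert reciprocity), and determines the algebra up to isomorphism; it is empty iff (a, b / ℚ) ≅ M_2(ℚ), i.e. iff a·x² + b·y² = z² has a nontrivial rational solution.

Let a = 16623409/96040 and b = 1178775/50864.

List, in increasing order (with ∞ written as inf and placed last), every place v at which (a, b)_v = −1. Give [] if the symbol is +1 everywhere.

(a, b) ≡ (98890, 341) mod (ℚ^×)²; places V = {2, 3, 5, 7, 11, 13, 17, 29, 31, 41, ∞}.
(a,b)_17: α=0, u≡16; β=-2, v≡2 (mod 17); (16|17)=+1, (2|17)=+1; sign (−1)^0·+1^-2·+1^0 = +1.
(a,b)_13: α=0, u≡4; β=2, v≡9 (mod 13); (4|13)=+1, (9|13)=+1; sign (−1)^0·+1^2·+1^0 = +1.
(a,b)_2: α=-3, β=-4; u≡5, v≡5 (mod 8); ε(u)ε(v)=0·0, αω(v)=-3·1, βω(u)=-4·1; sum ≡ 1  ⇒  -1.
(a,b)_41: α=2, u≡5; β=0, v≡13 (mod 41); (5|41)=+1, (13|41)=-1; sign (−1)^0·+1^0·-1^2 = +1.
(a,b)_5: α=-1, u≡3; β=2, v≡4 (mod 5); (3|5)=-1, (4|5)=+1; sign (−1)^0·-1^2·+1^-1 = +1.
(a,b)_3: α=0, u≡1; β=2, v≡2 (mod 3); (1|3)=+1, (2|3)=-1; sign (−1)^0·+1^2·-1^0 = +1.
(a,b)_11: α=1, u≡5; β=-1, v≡1 (mod 11); (5|11)=+1, (1|11)=+1; sign (−1)^1·+1^-1·+1^1 = -1.
(a,b)_31: α=1, u≡16; β=1, v≡15 (mod 31); (16|31)=+1, (15|31)=-1; sign (−1)^1·+1^1·-1^1 = +1.
(a,b)_∞: sgn(98890)=+, sgn(341)=+, so +1.
(a,b)_29: α=1, u≡10; β=0, v≡23 (mod 29); (10|29)=-1, (23|29)=+1; sign (−1)^0·-1^0·+1^1 = +1.
(a,b)_7: α=-4, u≡1; β=0, v≡5 (mod 7); (1|7)=+1, (5|7)=-1; sign (−1)^0·+1^0·-1^-4 = +1.
|Ram(98890, 341)| = 2, even; anisotropic at {2, 11}.

[2, 11]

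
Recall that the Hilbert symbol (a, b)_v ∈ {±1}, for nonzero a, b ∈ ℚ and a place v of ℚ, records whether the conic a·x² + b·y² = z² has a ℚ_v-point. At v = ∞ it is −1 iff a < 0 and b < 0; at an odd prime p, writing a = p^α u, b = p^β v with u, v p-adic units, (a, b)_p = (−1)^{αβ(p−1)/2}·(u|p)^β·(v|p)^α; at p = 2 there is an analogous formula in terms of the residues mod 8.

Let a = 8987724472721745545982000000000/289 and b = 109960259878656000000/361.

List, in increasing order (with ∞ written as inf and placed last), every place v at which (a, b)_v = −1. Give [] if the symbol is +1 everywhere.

(a, b) ≡ (65395, 31) mod (ℚ^×)²; places V = {2, 3, 5, 11, 17, 19, 29, 31, 41, ∞}.
(a,b)_17: α=-2, u≡2; β=0, v≡3 (mod 17); (2|17)=+1, (3|17)=-1; sign (−1)^0·+1^0·-1^-2 = +1.
(a,b)_3: α=6, u≡1; β=4, v≡1 (mod 3); (1|3)=+1, (1|3)=+1; sign (−1)^0·+1^4·+1^6 = +1.
(a,b)_2: α=10, β=14; u≡3, v≡7 (mod 8); ε(u)ε(v)=1·1, αω(v)=10·0, βω(u)=14·1; sum ≡ 1  ⇒  -1.
(a,b)_31: α=4, u≡9; β=1, v≡19 (mod 31); (9|31)=+1, (19|31)=+1; sign (−1)^0·+1^1·+1^4 = +1.
(a,b)_11: α=1, u≡9; β=2, v≡1 (mod 11); (9|11)=+1, (1|11)=+1; sign (−1)^0·+1^2·+1^1 = +1.
(a,b)_∞: sgn(65395)=+, sgn(31)=+, so +1.
(a,b)_19: α=2, u≡6; β=-2, v≡18 (mod 19); (6|19)=+1, (18|19)=-1; sign (−1)^0·+1^-2·-1^2 = +1.
(a,b)_5: α=9, u≡1; β=6, v≡4 (mod 5); (1|5)=+1, (4|5)=+1; sign (−1)^0·+1^6·+1^9 = +1.
(a,b)_41: α=3, u≡23; β=2, v≡2 (mod 41); (23|41)=+1, (2|41)=+1; sign (−1)^0·+1^2·+1^3 = +1.
(a,b)_29: α=3, u≡7; β=2, v≡21 (mod 29); (7|29)=+1, (21|29)=-1; sign (−1)^0·+1^2·-1^3 = -1.
(65395, 31 / ℚ) ramifies at {2, 29}: a division algebra.

[2, 29]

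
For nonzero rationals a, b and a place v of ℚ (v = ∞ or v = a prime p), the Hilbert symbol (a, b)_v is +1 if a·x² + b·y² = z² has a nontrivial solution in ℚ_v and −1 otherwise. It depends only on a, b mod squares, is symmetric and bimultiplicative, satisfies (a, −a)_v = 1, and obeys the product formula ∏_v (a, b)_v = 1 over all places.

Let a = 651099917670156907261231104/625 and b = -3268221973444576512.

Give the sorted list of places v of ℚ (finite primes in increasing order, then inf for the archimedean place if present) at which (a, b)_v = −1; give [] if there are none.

[2, 29]

(a, b) ≡ (334795314, -564213) mod (ℚ^×)²; places V = {2, 3, 5, 7, 13, 17, 19, 23, 29, 37, ∞}.
(a,b)_3: α=5, u≡1; β=3, v≡2 (mod 3); (1|3)=+1, (2|3)=-1; sign (−1)^1·+1^3·-1^5 = +1.
(a,b)_19: α=3, u≡5; β=2, v≡11 (mod 19); (5|19)=+1, (11|19)=+1; sign (−1)^0·+1^2·+1^3 = +1.
(a,b)_7: α=1, u≡5; β=2, v≡4 (mod 7); (5|7)=-1, (4|7)=+1; sign (−1)^0·-1^2·+1^1 = +1.
(a,b)_2: α=15, β=8; u≡1, v≡3 (mod 8); ε(u)ε(v)=0·1, αω(v)=15·1, βω(u)=8·0; sum ≡ 1  ⇒  -1.
(a,b)_∞: sgn(334795314)=+, sgn(-564213)=−, so +1.
(a,b)_17: α=1, u≡11; β=1, v≡10 (mod 17); (11|17)=-1, (10|17)=-1; sign (−1)^0·-1^1·-1^1 = +1.
(a,b)_13: α=6, u≡9; β=3, v≡2 (mod 13); (9|13)=+1, (2|13)=-1; sign (−1)^0·+1^3·-1^6 = +1.
(a,b)_23: α=1, u≡8; β=1, v≡17 (mod 23); (8|23)=+1, (17|23)=-1; sign (−1)^1·+1^1·-1^1 = +1.
(a,b)_37: α=1, u≡18; β=1, v≡13 (mod 37); (18|37)=-1, (13|37)=-1; sign (−1)^0·-1^1·-1^1 = +1.
(a,b)_5: α=-4, u≡4; β=0, v≡3 (mod 5); (4|5)=+1, (3|5)=-1; sign (−1)^0·+1^0·-1^-4 = +1.
(a,b)_29: α=3, u≡8; β=2, v≡19 (mod 29); (8|29)=-1, (19|29)=-1; sign (−1)^0·-1^2·-1^3 = -1.
(334795314, -564213 / ℚ) ramifies at {2, 29}: a division algebra.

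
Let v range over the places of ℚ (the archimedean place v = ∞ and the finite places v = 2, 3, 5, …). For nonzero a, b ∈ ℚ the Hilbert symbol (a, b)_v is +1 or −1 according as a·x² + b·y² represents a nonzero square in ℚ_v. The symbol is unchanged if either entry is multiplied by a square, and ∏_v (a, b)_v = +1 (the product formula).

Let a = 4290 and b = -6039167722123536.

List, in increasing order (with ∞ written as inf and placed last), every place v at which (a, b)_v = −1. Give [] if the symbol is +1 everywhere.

(a, b) ≡ (4290, -1001) mod (ℚ^×)²; places V = {2, 3, 5, 7, 11, 13, 19, ∞}.
(a,b)_7: α=0, u≡6; β=3, v≡1 (mod 7); (6|7)=-1, (1|7)=+1; sign (−1)^0·-1^3·+1^0 = -1.
(a,b)_∞: sgn(4290)=+, sgn(-1001)=−, so +1.
(a,b)_5: α=1, u≡3; β=0, v≡4 (mod 5); (3|5)=-1, (4|5)=+1; sign (−1)^0·-1^0·+1^1 = +1.
(a,b)_13: α=1, u≡5; β=1, v≡4 (mod 13); (5|13)=-1, (4|13)=+1; sign (−1)^0·-1^1·+1^1 = -1.
(a,b)_19: α=0, u≡15; β=4, v≡5 (mod 19); (15|19)=-1, (5|19)=+1; sign (−1)^0·-1^4·+1^0 = +1.
(a,b)_11: α=1, u≡5; β=1, v≡8 (mod 11); (5|11)=+1, (8|11)=-1; sign (−1)^1·+1^1·-1^1 = +1.
(a,b)_3: α=1, u≡2; β=10, v≡1 (mod 3); (2|3)=-1, (1|3)=+1; sign (−1)^0·-1^10·+1^1 = +1.
(a,b)_2: α=1, β=4; u≡1, v≡7 (mod 8); ε(u)ε(v)=0·1, αω(v)=1·0, βω(u)=4·0; sum ≡ 0  ⇒  +1.
(4290, -1001 / ℚ) ramifies at {7, 13}: a division algebra.

[7, 13]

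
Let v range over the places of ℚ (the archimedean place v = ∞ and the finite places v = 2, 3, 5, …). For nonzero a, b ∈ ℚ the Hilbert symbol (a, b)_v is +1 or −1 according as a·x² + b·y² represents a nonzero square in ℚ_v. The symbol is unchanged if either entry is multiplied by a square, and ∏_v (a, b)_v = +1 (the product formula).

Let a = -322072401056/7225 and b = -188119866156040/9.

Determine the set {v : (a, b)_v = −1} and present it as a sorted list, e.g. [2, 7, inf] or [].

(a, b) ≡ (-488474, -701092210) mod (ℚ^×)²; places V = {2, 3, 5, 7, 13, 17, 19, 23, 29, 37, 41, 43, ∞}.
(a,b)_43: α=0, u≡21; β=1, v≡34 (mod 43); (21|43)=+1, (34|43)=-1; sign (−1)^0·+1^1·-1^0 = +1.
(a,b)_3: α=0, u≡1; β=-2, v≡2 (mod 3); (1|3)=+1, (2|3)=-1; sign (−1)^0·+1^-2·-1^0 = +1.
(a,b)_5: α=-2, u≡1; β=1, v≡3 (mod 5); (1|5)=+1, (3|5)=-1; sign (−1)^0·+1^1·-1^-2 = +1.
(a,b)_29: α=2, u≡15; β=0, v≡22 (mod 29); (15|29)=-1, (22|29)=+1; sign (−1)^0·-1^0·+1^2 = +1.
(a,b)_13: α=0, u≡1; β=1, v≡8 (mod 13); (1|13)=+1, (8|13)=-1; sign (−1)^0·+1^1·-1^0 = +1.
(a,b)_7: α=3, u≡2; β=3, v≡5 (mod 7); (2|7)=+1, (5|7)=-1; sign (−1)^1·+1^3·-1^3 = +1.
(a,b)_∞: sgn(-488474)=−, sgn(-701092210)=−, so -1.
(a,b)_17: α=-2, u≡8; β=0, v≡15 (mod 17); (8|17)=+1, (15|17)=+1; sign (−1)^0·+1^0·+1^-2 = +1.
(a,b)_41: α=1, u≡7; β=1, v≡24 (mod 41); (7|41)=-1, (24|41)=-1; sign (−1)^0·-1^1·-1^1 = +1.
(a,b)_37: α=1, u≡25; β=2, v≡28 (mod 37); (25|37)=+1, (28|37)=+1; sign (−1)^0·+1^2·+1^1 = +1.
(a,b)_23: α=1, u≡14; β=1, v≡14 (mod 23); (14|23)=-1, (14|23)=-1; sign (−1)^1·-1^1·-1^1 = -1.
(a,b)_19: α=0, u≡4; β=1, v≡4 (mod 19); (4|19)=+1, (4|19)=+1; sign (−1)^0·+1^1·+1^0 = +1.
(a,b)_2: α=5, β=3; u≡3, v≡7 (mod 8); ε(u)ε(v)=1·1, αω(v)=5·0, βω(u)=3·1; sum ≡ 0  ⇒  +1.
(-488474, -701092210 / ℚ) ramifies at {23, ∞}: a division algebra.

[23, inf]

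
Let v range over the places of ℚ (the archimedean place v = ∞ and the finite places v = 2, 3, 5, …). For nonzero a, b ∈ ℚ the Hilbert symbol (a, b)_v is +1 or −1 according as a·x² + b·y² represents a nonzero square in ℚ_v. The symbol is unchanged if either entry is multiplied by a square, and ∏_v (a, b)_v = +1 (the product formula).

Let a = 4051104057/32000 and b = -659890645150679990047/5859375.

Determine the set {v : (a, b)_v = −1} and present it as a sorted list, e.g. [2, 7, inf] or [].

(a, b) ≡ (937365, -72105) mod (ℚ^×)²; places V = {2, 3, 5, 7, 11, 13, 19, 23, ∞}.
(a,b)_19: α=1, u≡9; β=3, v≡11 (mod 19); (9|19)=+1, (11|19)=+1; sign (−1)^1·+1^3·+1^1 = -1.
(a,b)_5: α=-3, u≡2; β=-9, v≡1 (mod 5); (2|5)=-1, (1|5)=+1; sign (−1)^0·-1^-9·+1^-3 = -1.
(a,b)_∞: sgn(937365)=+, sgn(-72105)=−, so +1.
(a,b)_13: α=1, u≡11; β=2, v≡7 (mod 13); (11|13)=-1, (7|13)=-1; sign (−1)^0·-1^2·-1^1 = -1.
(a,b)_11: α=1, u≡9; β=7, v≡1 (mod 11); (9|11)=+1, (1|11)=+1; sign (−1)^1·+1^7·+1^1 = -1.
(a,b)_2: α=-8, β=0; u≡5, v≡7 (mod 8); ε(u)ε(v)=0·1, αω(v)=-8·0, βω(u)=0·1; sum ≡ 0  ⇒  +1.
(a,b)_23: α=1, u≡22; β=3, v≡1 (mod 23); (22|23)=-1, (1|23)=+1; sign (−1)^1·-1^3·+1^1 = +1.
(a,b)_3: α=3, u≡2; β=-1, v≡1 (mod 3); (2|3)=-1, (1|3)=+1; sign (−1)^1·-1^-1·+1^3 = +1.
(a,b)_7: α=4, u≡4; β=4, v≡1 (mod 7); (4|7)=+1, (1|7)=+1; sign (−1)^0·+1^4·+1^4 = +1.
|Ram(937365, -72105)| = 4, even; anisotropic at {5, 11, 13, 19}.

[5, 11, 13, 19]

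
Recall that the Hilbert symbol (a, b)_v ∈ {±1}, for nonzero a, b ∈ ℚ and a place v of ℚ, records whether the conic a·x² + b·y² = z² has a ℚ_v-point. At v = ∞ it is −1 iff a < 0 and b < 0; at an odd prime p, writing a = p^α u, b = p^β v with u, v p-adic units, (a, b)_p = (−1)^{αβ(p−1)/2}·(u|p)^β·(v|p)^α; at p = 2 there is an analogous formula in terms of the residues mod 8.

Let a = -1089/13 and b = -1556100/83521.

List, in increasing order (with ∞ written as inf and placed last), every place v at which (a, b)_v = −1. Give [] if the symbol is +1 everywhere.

Mod squares: a ≡ -13, b ≡ -1729. Check v ∈ {∞, 2, 3, 5, 7, 11, 13, 17, 19}.
v=3: a=3^2·(≡2), b=3^2·(≡2) mod 3; (2|3)=-1, (2|3)=-1; (−1)^{2·2·1}·(-1)^2·(-1)^2 = +1.
v=17: a=17^0·(≡13), b=17^-4·(≡12) mod 17; (13|17)=+1, (12|17)=-1; (−1)^{0·-4·8}·(+1)^-4·(-1)^0 = +1.
v=5: a=5^0·(≡2), b=5^2·(≡1) mod 5; (2|5)=-1, (1|5)=+1; (−1)^{0·2·2}·(-1)^2·(+1)^0 = +1.
v=7: a=7^0·(≡4), b=7^1·(≡5) mod 7; (4|7)=+1, (5|7)=-1; (−1)^{0·1·3}·(+1)^1·(-1)^0 = +1.
v=∞: -13 < 0 and -1729 < 0  ⇒  (a,b)_∞ = -1.
v=2: v_2(a)=0, v_2(b)=2; units ≡ 3, 7 (mod 8); ε·ε+αω+βω = 1·1+0·0+2·1 ≡ 1  ⇒  (a,b)_2 = -1.
v=13: a=13^-1·(≡3), b=13^1·(≡12) mod 13; (3|13)=+1, (12|13)=+1; (−1)^{-1·1·6}·(+1)^1·(+1)^-1 = +1.
v=11: a=11^2·(≡1), b=11^0·(≡9) mod 11; (1|11)=+1, (9|11)=+1; (−1)^{2·0·5}·(+1)^0·(+1)^2 = +1.
v=19: a=19^0·(≡1), b=19^1·(≡16) mod 19; (1|19)=+1, (16|19)=+1; (−1)^{0·1·9}·(+1)^1·(+1)^0 = +1.
(-13, -1729 / ℚ) ramifies at {2, ∞}: a division algebra.

[2, inf]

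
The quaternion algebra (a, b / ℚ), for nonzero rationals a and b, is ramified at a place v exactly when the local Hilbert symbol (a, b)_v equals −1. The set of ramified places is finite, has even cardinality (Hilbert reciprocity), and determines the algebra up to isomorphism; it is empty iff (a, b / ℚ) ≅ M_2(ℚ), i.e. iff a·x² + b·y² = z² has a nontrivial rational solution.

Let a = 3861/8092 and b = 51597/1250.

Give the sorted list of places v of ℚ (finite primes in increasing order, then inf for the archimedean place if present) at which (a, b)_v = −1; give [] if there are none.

Mod squares: a ≡ 3003, b ≡ 26. Check v ∈ {∞, 2, 3, 5, 7, 11, 13, 17}.
v=3: a=3^3·(≡2), b=3^4·(≡2) mod 3; (2|3)=-1, (2|3)=-1; (−1)^{3·4·1}·(-1)^4·(-1)^3 = -1.
v=13: a=13^1·(≡4), b=13^1·(≡2) mod 13; (4|13)=+1, (2|13)=-1; (−1)^{1·1·6}·(+1)^1·(-1)^1 = -1.
v=11: a=11^1·(≡3), b=11^0·(≡1) mod 11; (3|11)=+1, (1|11)=+1; (−1)^{1·0·5}·(+1)^0·(+1)^1 = +1.
v=17: a=17^-2·(≡11), b=17^0·(≡4) mod 17; (11|17)=-1, (4|17)=+1; (−1)^{-2·0·8}·(-1)^0·(+1)^-2 = +1.
v=7: a=7^-1·(≡4), b=7^2·(≡6) mod 7; (4|7)=+1, (6|7)=-1; (−1)^{-1·2·3}·(+1)^2·(-1)^-1 = -1.
v=2: v_2(a)=-2, v_2(b)=-1; units ≡ 3, 5 (mod 8); ε·ε+αω+βω = 1·0+-2·1+-1·1 ≡ 1  ⇒  (a,b)_2 = -1.
v=5: a=5^0·(≡3), b=5^-4·(≡1) mod 5; (3|5)=-1, (1|5)=+1; (−1)^{0·-4·2}·(-1)^-4·(+1)^0 = +1.
v=∞: 3003 > 0 and 26 > 0  ⇒  (a,b)_∞ = +1.
Ram(3003, 26) = {2, 3, 7, 13}; no ℚ_2-point on the conic.

[2, 3, 7, 13]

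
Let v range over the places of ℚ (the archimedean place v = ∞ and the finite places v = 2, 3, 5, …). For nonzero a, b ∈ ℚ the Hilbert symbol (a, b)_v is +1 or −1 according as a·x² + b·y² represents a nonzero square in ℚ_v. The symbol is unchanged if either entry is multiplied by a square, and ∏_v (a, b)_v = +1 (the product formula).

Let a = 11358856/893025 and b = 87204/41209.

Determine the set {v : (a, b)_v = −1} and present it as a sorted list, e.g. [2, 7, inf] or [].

Mod squares: a ≡ 34, b ≡ 129. Check v ∈ {∞, 2, 3, 5, 7, 13, 17, 29, 43}.
v=5: a=5^-2·(≡1), b=5^0·(≡1) mod 5; (1|5)=+1, (1|5)=+1; (−1)^{-2·0·2}·(+1)^0·(+1)^-2 = +1.
v=17: a=17^5·(≡13), b=17^0·(≡11) mod 17; (13|17)=+1, (11|17)=-1; (−1)^{5·0·8}·(+1)^0·(-1)^5 = -1.
v=∞: 34 > 0 and 129 > 0  ⇒  (a,b)_∞ = +1.
v=2: v_2(a)=3, v_2(b)=2; units ≡ 1, 1 (mod 8); ε·ε+αω+βω = 0·0+3·0+2·0 ≡ 0  ⇒  (a,b)_2 = +1.
v=29: a=29^0·(≡9), b=29^-2·(≡16) mod 29; (9|29)=+1, (16|29)=+1; (−1)^{0·-2·14}·(+1)^-2·(+1)^0 = +1.
v=43: a=43^0·(≡19), b=43^1·(≡32) mod 43; (19|43)=-1, (32|43)=-1; (−1)^{0·1·21}·(-1)^1·(-1)^0 = -1.
v=3: a=3^-6·(≡1), b=3^1·(≡1) mod 3; (1|3)=+1, (1|3)=+1; (−1)^{-6·1·1}·(+1)^1·(+1)^-6 = +1.
v=13: a=13^0·(≡5), b=13^2·(≡4) mod 13; (5|13)=-1, (4|13)=+1; (−1)^{0·2·6}·(-1)^2·(+1)^0 = +1.
v=7: a=7^-2·(≡3), b=7^-2·(≡5) mod 7; (3|7)=-1, (5|7)=-1; (−1)^{-2·-2·3}·(-1)^-2·(-1)^-2 = +1.
(34, 129 / ℚ) ramifies at {17, 43}: a division algebra.

[17, 43]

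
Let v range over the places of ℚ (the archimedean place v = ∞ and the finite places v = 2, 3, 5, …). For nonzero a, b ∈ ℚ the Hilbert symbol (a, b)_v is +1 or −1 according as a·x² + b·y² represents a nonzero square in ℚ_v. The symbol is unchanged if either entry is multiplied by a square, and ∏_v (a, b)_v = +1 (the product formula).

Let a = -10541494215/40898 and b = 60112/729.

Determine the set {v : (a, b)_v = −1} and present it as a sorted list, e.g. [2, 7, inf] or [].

[2, 5, 19, 41]

Mod squares: a ≡ -132430, b ≡ 13. Check v ∈ {∞, 2, 3, 5, 7, 11, 13, 17, 19, 41}.
v=13: a=13^-2·(≡1), b=13^1·(≡9) mod 13; (1|13)=+1, (9|13)=+1; (−1)^{-2·1·6}·(+1)^1·(+1)^-2 = +1.
v=7: a=7^2·(≡3), b=7^0·(≡3) mod 7; (3|7)=-1, (3|7)=-1; (−1)^{2·0·3}·(-1)^0·(-1)^2 = +1.
v=5: a=5^1·(≡4), b=5^0·(≡3) mod 5; (4|5)=+1, (3|5)=-1; (−1)^{1·0·2}·(+1)^0·(-1)^1 = -1.
v=17: a=17^1·(≡15), b=17^2·(≡15) mod 17; (15|17)=+1, (15|17)=+1; (−1)^{1·2·8}·(+1)^2·(+1)^1 = +1.
v=3: a=3^2·(≡2), b=3^-6·(≡1) mod 3; (2|3)=-1, (1|3)=+1; (−1)^{2·-6·1}·(-1)^-6·(+1)^2 = +1.
v=19: a=19^3·(≡12), b=19^0·(≡13) mod 19; (12|19)=-1, (13|19)=-1; (−1)^{3·0·9}·(-1)^0·(-1)^3 = -1.
v=11: a=11^-2·(≡7), b=11^0·(≡10) mod 11; (7|11)=-1, (10|11)=-1; (−1)^{-2·0·5}·(-1)^0·(-1)^-2 = +1.
v=41: a=41^1·(≡23), b=41^0·(≡13) mod 41; (23|41)=+1, (13|41)=-1; (−1)^{1·0·20}·(+1)^0·(-1)^1 = -1.
v=∞: -132430 < 0 and 13 > 0  ⇒  (a,b)_∞ = +1.
v=2: v_2(a)=-1, v_2(b)=4; units ≡ 1, 5 (mod 8); ε·ε+αω+βω = 0·0+-1·1+4·0 ≡ 1  ⇒  (a,b)_2 = -1.
(-132430, 13 / ℚ) ramifies at {2, 5, 19, 41}: a division algebra.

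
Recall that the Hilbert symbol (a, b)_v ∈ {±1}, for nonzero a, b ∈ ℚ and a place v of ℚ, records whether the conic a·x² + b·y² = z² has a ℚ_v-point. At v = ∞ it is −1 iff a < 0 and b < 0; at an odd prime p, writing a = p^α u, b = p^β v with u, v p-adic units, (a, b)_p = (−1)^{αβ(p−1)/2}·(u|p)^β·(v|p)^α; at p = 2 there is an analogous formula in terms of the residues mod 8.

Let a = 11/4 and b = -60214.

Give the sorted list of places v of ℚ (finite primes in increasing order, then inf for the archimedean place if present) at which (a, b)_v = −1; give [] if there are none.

Mod squares: a ≡ 11, b ≡ -60214. Check v ∈ {∞, 2, 7, 11, 17, 23}.
v=17: a=17^0·(≡7), b=17^1·(≡11) mod 17; (7|17)=-1, (11|17)=-1; (−1)^{0·1·8}·(-1)^1·(-1)^0 = -1.
v=7: a=7^0·(≡1), b=7^1·(≡1) mod 7; (1|7)=+1, (1|7)=+1; (−1)^{0·1·3}·(+1)^1·(+1)^0 = +1.
v=11: a=11^1·(≡3), b=11^1·(≡4) mod 11; (3|11)=+1, (4|11)=+1; (−1)^{1·1·5}·(+1)^1·(+1)^1 = -1.
v=2: v_2(a)=-2, v_2(b)=1; units ≡ 3, 5 (mod 8); ε·ε+αω+βω = 1·0+-2·1+1·1 ≡ 1  ⇒  (a,b)_2 = -1.
v=23: a=23^0·(≡20), b=23^1·(≡4) mod 23; (20|23)=-1, (4|23)=+1; (−1)^{0·1·11}·(-1)^1·(+1)^0 = -1.
v=∞: 11 > 0 and -60214 < 0  ⇒  (a,b)_∞ = +1.
|Ram(11, -60214)| = 4, even; anisotropic at {2, 11, 17, 23}.

[2, 11, 17, 23]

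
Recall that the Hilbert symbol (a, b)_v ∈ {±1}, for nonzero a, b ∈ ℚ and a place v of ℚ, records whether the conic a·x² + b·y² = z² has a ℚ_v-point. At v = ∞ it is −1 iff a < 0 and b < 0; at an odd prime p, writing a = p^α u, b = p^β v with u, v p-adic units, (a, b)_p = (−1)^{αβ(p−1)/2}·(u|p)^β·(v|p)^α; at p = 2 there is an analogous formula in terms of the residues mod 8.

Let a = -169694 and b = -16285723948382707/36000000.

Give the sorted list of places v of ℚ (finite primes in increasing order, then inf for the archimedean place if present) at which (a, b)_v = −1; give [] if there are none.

[2, 7, 19, 23, 31, inf]

(a, b) ≡ (-169694, -4123) mod (ℚ^×)²; places V = {2, 3, 5, 7, 13, 17, 19, 23, 31, ∞}.
(a,b)_3: α=0, u≡1; β=-2, v≡2 (mod 3); (1|3)=+1, (2|3)=-1; sign (−1)^0·+1^-2·-1^0 = +1.
(a,b)_2: α=1, β=-8; u≡1, v≡5 (mod 8); ε(u)ε(v)=0·0, αω(v)=1·1, βω(u)=-8·0; sum ≡ 1  ⇒  -1.
(a,b)_∞: sgn(-169694)=−, sgn(-4123)=−, so -1.
(a,b)_5: α=0, u≡1; β=-6, v≡2 (mod 5); (1|5)=+1, (2|5)=-1; sign (−1)^0·+1^-6·-1^0 = +1.
(a,b)_23: α=1, u≡5; β=4, v≡11 (mod 23); (5|23)=-1, (11|23)=-1; sign (−1)^0·-1^4·-1^1 = -1.
(a,b)_7: α=1, u≡6; β=1, v≡6 (mod 7); (6|7)=-1, (6|7)=-1; sign (−1)^1·-1^1·-1^1 = -1.
(a,b)_13: α=0, u≡8; β=2, v≡5 (mod 13); (8|13)=-1, (5|13)=-1; sign (−1)^0·-1^2·-1^0 = +1.
(a,b)_17: α=1, u≡14; β=4, v≡2 (mod 17); (14|17)=-1, (2|17)=+1; sign (−1)^0·-1^4·+1^1 = +1.
(a,b)_19: α=0, u≡14; β=1, v≡11 (mod 19); (14|19)=-1, (11|19)=+1; sign (−1)^0·-1^1·+1^0 = -1.
(a,b)_31: α=1, u≡13; β=1, v≡13 (mod 31); (13|31)=-1, (13|31)=-1; sign (−1)^1·-1^1·-1^1 = -1.
Ram(-169694, -4123) = {2, 7, 19, 23, 31, ∞}; no ℚ_2-point on the conic.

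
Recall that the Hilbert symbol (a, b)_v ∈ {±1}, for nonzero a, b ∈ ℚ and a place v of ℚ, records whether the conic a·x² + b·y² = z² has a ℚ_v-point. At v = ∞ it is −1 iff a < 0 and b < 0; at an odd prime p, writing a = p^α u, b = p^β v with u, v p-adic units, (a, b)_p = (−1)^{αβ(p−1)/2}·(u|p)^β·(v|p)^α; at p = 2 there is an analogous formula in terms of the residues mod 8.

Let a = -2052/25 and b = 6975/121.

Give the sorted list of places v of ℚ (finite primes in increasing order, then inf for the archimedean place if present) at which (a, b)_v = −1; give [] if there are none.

Mod squares: a ≡ -57, b ≡ 31. Check v ∈ {∞, 2, 3, 5, 11, 19, 31}.
v=31: a=31^0·(≡1), b=31^1·(≡18) mod 31; (1|31)=+1, (18|31)=+1; (−1)^{0·1·15}·(+1)^1·(+1)^0 = +1.
v=2: v_2(a)=2, v_2(b)=0; units ≡ 7, 7 (mod 8); ε·ε+αω+βω = 1·1+2·0+0·0 ≡ 1  ⇒  (a,b)_2 = -1.
v=5: a=5^-2·(≡3), b=5^2·(≡4) mod 5; (3|5)=-1, (4|5)=+1; (−1)^{-2·2·2}·(-1)^2·(+1)^-2 = +1.
v=19: a=19^1·(≡1), b=19^0·(≡3) mod 19; (1|19)=+1, (3|19)=-1; (−1)^{1·0·9}·(+1)^0·(-1)^1 = -1.
v=3: a=3^3·(≡2), b=3^2·(≡1) mod 3; (2|3)=-1, (1|3)=+1; (−1)^{3·2·1}·(-1)^2·(+1)^3 = +1.
v=11: a=11^0·(≡9), b=11^-2·(≡1) mod 11; (9|11)=+1, (1|11)=+1; (−1)^{0·-2·5}·(+1)^-2·(+1)^0 = +1.
v=∞: -57 < 0 and 31 > 0  ⇒  (a,b)_∞ = +1.
Ram(-57, 31) = {2, 19}; no ℚ_2-point on the conic.

[2, 19]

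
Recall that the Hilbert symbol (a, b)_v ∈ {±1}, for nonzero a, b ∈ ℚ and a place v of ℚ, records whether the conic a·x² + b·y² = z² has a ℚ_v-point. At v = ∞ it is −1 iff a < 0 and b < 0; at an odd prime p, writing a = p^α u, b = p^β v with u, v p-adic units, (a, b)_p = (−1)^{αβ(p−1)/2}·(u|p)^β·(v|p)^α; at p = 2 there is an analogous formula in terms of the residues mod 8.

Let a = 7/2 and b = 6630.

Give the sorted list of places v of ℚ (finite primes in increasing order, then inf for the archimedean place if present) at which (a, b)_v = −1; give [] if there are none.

[3, 17]

(a, b) ≡ (14, 6630) mod (ℚ^×)²; places V = {2, 3, 5, 7, 13, 17, ∞}.
(a,b)_3: α=0, u≡2; β=1, v≡2 (mod 3); (2|3)=-1, (2|3)=-1; sign (−1)^0·-1^1·-1^0 = -1.
(a,b)_5: α=0, u≡1; β=1, v≡1 (mod 5); (1|5)=+1, (1|5)=+1; sign (−1)^0·+1^1·+1^0 = +1.
(a,b)_13: α=0, u≡10; β=1, v≡3 (mod 13); (10|13)=+1, (3|13)=+1; sign (−1)^0·+1^1·+1^0 = +1.
(a,b)_∞: sgn(14)=+, sgn(6630)=+, so +1.
(a,b)_7: α=1, u≡4; β=0, v≡1 (mod 7); (4|7)=+1, (1|7)=+1; sign (−1)^0·+1^0·+1^1 = +1.
(a,b)_17: α=0, u≡12; β=1, v≡16 (mod 17); (12|17)=-1, (16|17)=+1; sign (−1)^0·-1^1·+1^0 = -1.
(a,b)_2: α=-1, β=1; u≡7, v≡3 (mod 8); ε(u)ε(v)=1·1, αω(v)=-1·1, βω(u)=1·0; sum ≡ 0  ⇒  +1.
|Ram(14, 6630)| = 2, even; anisotropic at {3, 17}.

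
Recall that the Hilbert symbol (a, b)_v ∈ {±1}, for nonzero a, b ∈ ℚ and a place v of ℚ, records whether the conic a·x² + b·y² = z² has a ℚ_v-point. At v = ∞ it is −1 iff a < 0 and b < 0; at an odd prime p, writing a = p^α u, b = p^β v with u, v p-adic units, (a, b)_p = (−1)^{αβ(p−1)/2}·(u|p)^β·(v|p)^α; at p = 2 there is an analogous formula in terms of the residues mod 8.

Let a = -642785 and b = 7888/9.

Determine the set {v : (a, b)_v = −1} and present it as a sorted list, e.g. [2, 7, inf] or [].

(a, b) ≡ (-642785, 493) mod (ℚ^×)²; places V = {2, 3, 5, 11, 13, 17, 29, 31, ∞}.
(a,b)_17: α=0, u≡2; β=1, v≡10 (mod 17); (2|17)=+1, (10|17)=-1; sign (−1)^0·+1^1·-1^0 = +1.
(a,b)_5: α=1, u≡3; β=0, v≡2 (mod 5); (3|5)=-1, (2|5)=-1; sign (−1)^0·-1^0·-1^1 = -1.
(a,b)_3: α=0, u≡1; β=-2, v≡1 (mod 3); (1|3)=+1, (1|3)=+1; sign (−1)^0·+1^-2·+1^0 = +1.
(a,b)_∞: sgn(-642785)=−, sgn(493)=+, so +1.
(a,b)_31: α=1, u≡4; β=0, v≡5 (mod 31); (4|31)=+1, (5|31)=+1; sign (−1)^0·+1^0·+1^1 = +1.
(a,b)_11: α=1, u≡8; β=0, v≡5 (mod 11); (8|11)=-1, (5|11)=+1; sign (−1)^0·-1^0·+1^1 = +1.
(a,b)_29: α=1, u≡20; β=1, v≡27 (mod 29); (20|29)=+1, (27|29)=-1; sign (−1)^0·+1^1·-1^1 = -1.
(a,b)_13: α=1, u≡7; β=0, v≡4 (mod 13); (7|13)=-1, (4|13)=+1; sign (−1)^0·-1^0·+1^1 = +1.
(a,b)_2: α=0, β=4; u≡7, v≡5 (mod 8); ε(u)ε(v)=1·0, αω(v)=0·1, βω(u)=4·0; sum ≡ 0  ⇒  +1.
Ram(-642785, 493) = {5, 29}; no ℚ_5-point on the conic.

[5, 29]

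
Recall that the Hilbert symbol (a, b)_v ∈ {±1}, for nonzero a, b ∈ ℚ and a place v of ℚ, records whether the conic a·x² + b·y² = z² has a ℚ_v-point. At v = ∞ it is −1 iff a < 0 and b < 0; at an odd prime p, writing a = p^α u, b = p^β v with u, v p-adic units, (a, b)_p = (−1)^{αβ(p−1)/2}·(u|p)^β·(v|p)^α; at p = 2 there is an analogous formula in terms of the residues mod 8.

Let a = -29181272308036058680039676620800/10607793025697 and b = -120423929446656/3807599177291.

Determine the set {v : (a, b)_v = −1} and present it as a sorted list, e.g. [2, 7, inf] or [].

Mod squares: a ≡ -133331, b ≡ -2956811. Check v ∈ {∞, 2, 3, 5, 7, 11, 13, 17, 19, 23, 29, 31, 47}.
v=∞: -133331 < 0 and -2956811 < 0  ⇒  (a,b)_∞ = -1.
v=29: a=29^4·(≡27), b=29^1·(≡23) mod 29; (27|29)=-1, (23|29)=+1; (−1)^{4·1·14}·(-1)^1·(+1)^4 = -1.
v=7: a=7^-10·(≡3), b=7^-8·(≡3) mod 7; (3|7)=-1, (3|7)=-1; (−1)^{-10·-8·3}·(-1)^-8·(-1)^-10 = +1.
v=11: a=11^3·(≡3), b=11^5·(≡10) mod 11; (3|11)=+1, (10|11)=-1; (−1)^{3·5·5}·(+1)^5·(-1)^3 = +1.
v=17: a=17^-1·(≡5), b=17^0·(≡4) mod 17; (5|17)=-1, (4|17)=+1; (−1)^{-1·0·8}·(-1)^0·(+1)^-1 = +1.
v=3: a=3^4·(≡1), b=3^2·(≡1) mod 3; (1|3)=+1, (1|3)=+1; (−1)^{4·2·1}·(+1)^2·(+1)^4 = +1.
v=19: a=19^2·(≡6), b=19^2·(≡17) mod 19; (6|19)=+1, (17|19)=+1; (−1)^{2·2·9}·(+1)^2·(+1)^2 = +1.
v=23: a=23^3·(≡7), b=23^-1·(≡13) mod 23; (7|23)=-1, (13|23)=+1; (−1)^{3·-1·11}·(-1)^-1·(+1)^3 = +1.
v=5: a=5^2·(≡4), b=5^0·(≡4) mod 5; (4|5)=+1, (4|5)=+1; (−1)^{2·0·2}·(+1)^0·(+1)^2 = +1.
v=13: a=13^4·(≡4), b=13^-1·(≡1) mod 13; (4|13)=+1, (1|13)=+1; (−1)^{4·-1·6}·(+1)^-1·(+1)^4 = +1.
v=2: v_2(a)=12, v_2(b)=8; units ≡ 5, 5 (mod 8); ε·ε+αω+βω = 0·0+12·1+8·1 ≡ 0  ⇒  (a,b)_2 = +1.
v=31: a=31^3·(≡28), b=31^1·(≡17) mod 31; (28|31)=+1, (17|31)=-1; (−1)^{3·1·15}·(+1)^1·(-1)^3 = +1.
v=47: a=47^-2·(≡24), b=47^-2·(≡21) mod 47; (24|47)=+1, (21|47)=+1; (−1)^{-2·-2·23}·(+1)^-2·(+1)^-2 = +1.
(-133331, -2956811 / ℚ) ramifies at {29, ∞}: a division algebra.

[29, inf]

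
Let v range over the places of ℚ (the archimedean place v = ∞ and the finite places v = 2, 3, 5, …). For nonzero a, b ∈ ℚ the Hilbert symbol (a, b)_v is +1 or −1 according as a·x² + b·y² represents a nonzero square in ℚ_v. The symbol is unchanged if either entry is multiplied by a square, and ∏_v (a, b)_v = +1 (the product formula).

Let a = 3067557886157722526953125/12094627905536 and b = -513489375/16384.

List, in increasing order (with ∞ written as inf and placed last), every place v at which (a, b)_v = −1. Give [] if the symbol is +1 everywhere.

(a, b) ≡ (290191, -23) mod (ℚ^×)²; places V = {2, 3, 5, 7, 11, 23, 31, 37, ∞}.
(a,b)_3: α=14, u≡1; β=6, v≡1 (mod 3); (1|3)=+1, (1|3)=+1; sign (−1)^0·+1^6·+1^14 = +1.
(a,b)_11: α=-1, u≡5; β=0, v≡6 (mod 11); (5|11)=+1, (6|11)=-1; sign (−1)^0·+1^0·-1^-1 = -1.
(a,b)_31: α=1, u≡26; β=0, v≡7 (mod 31); (26|31)=-1, (7|31)=+1; sign (−1)^0·-1^0·+1^1 = +1.
(a,b)_7: α=6, u≡6; β=2, v≡6 (mod 7); (6|7)=-1, (6|7)=-1; sign (−1)^0·-1^2·-1^6 = +1.
(a,b)_∞: sgn(290191)=+, sgn(-23)=−, so +1.
(a,b)_37: α=1, u≡16; β=0, v≡17 (mod 37); (16|37)=+1, (17|37)=-1; sign (−1)^0·+1^0·-1^1 = -1.
(a,b)_23: α=3, u≡12; β=1, v≡22 (mod 23); (12|23)=+1, (22|23)=-1; sign (−1)^1·+1^1·-1^3 = +1.
(a,b)_2: α=-40, β=-14; u≡7, v≡1 (mod 8); ε(u)ε(v)=1·0, αω(v)=-40·0, βω(u)=-14·0; sum ≡ 0  ⇒  +1.
(a,b)_5: α=8, u≡4; β=4, v≡3 (mod 5); (4|5)=+1, (3|5)=-1; sign (−1)^0·+1^4·-1^8 = +1.
(290191, -23 / ℚ) ramifies at {11, 37}: a division algebra.

[11, 37]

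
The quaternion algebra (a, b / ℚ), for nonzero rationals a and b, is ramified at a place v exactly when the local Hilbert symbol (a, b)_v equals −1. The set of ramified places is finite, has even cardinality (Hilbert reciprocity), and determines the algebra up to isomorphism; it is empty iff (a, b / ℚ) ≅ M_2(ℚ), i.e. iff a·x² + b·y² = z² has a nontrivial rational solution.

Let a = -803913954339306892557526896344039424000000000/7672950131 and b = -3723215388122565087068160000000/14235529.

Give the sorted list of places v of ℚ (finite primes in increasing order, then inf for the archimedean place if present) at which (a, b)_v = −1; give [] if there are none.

Mod squares: a ≡ -438422435, b ≡ -115. Check v ∈ {∞, 2, 3, 5, 7, 11, 13, 17, 19, 23, 29, 37}.
v=2: v_2(a)=40, v_2(b)=26; units ≡ 5, 5 (mod 8); ε·ε+αω+βω = 0·0+40·1+26·1 ≡ 0  ⇒  (a,b)_2 = +1.
v=23: a=23^1·(≡9), b=23^1·(≡3) mod 23; (9|23)=+1, (3|23)=+1; (−1)^{1·1·11}·(+1)^1·(+1)^1 = -1.
v=37: a=37^3·(≡32), b=37^2·(≡25) mod 37; (32|37)=-1, (25|37)=+1; (−1)^{3·2·18}·(-1)^2·(+1)^3 = +1.
v=5: a=5^9·(≡2), b=5^7·(≡3) mod 5; (2|5)=-1, (3|5)=-1; (−1)^{9·7·2}·(-1)^7·(-1)^9 = +1.
v=13: a=13^6·(≡4), b=13^4·(≡5) mod 13; (4|13)=+1, (5|13)=-1; (−1)^{6·4·6}·(+1)^4·(-1)^6 = +1.
v=3: a=3^4·(≡1), b=3^2·(≡2) mod 3; (1|3)=+1, (2|3)=-1; (−1)^{4·2·1}·(+1)^2·(-1)^4 = +1.
v=11: a=11^-3·(≡9), b=11^-2·(≡6) mod 11; (9|11)=+1, (6|11)=-1; (−1)^{-3·-2·5}·(+1)^-2·(-1)^-3 = -1.
v=∞: -438422435 < 0 and -115 < 0  ⇒  (a,b)_∞ = -1.
v=29: a=29^3·(≡23), b=29^2·(≡25) mod 29; (23|29)=+1, (25|29)=+1; (−1)^{3·2·14}·(+1)^2·(+1)^3 = +1.
v=19: a=19^3·(≡3), b=19^2·(≡18) mod 19; (3|19)=-1, (18|19)=-1; (−1)^{3·2·9}·(-1)^2·(-1)^3 = -1.
v=7: a=7^-8·(≡2), b=7^-6·(≡1) mod 7; (2|7)=+1, (1|7)=+1; (−1)^{-8·-6·3}·(+1)^-6·(+1)^-8 = +1.
v=17: a=17^3·(≡11), b=17^2·(≡1) mod 17; (11|17)=-1, (1|17)=+1; (−1)^{3·2·8}·(-1)^2·(+1)^3 = +1.
(-438422435, -115 / ℚ) ramifies at {11, 19, 23, ∞}: a division algebra.

[11, 19, 23, inf]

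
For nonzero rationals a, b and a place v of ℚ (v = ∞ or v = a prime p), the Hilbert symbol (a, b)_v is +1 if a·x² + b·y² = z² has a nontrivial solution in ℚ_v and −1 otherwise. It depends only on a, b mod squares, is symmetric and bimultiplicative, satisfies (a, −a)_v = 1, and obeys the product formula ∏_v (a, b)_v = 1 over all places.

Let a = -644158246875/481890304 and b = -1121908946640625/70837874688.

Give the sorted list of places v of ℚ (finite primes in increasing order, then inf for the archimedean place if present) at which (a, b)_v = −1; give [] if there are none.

[19, inf]

Mod squares: a ≡ -195, b ≡ -40755. Check v ∈ {∞, 2, 3, 5, 7, 11, 13, 19}.
v=19: a=19^2·(≡10), b=19^3·(≡13) mod 19; (10|19)=-1, (13|19)=-1; (−1)^{2·3·9}·(-1)^3·(-1)^2 = -1.
v=3: a=3^1·(≡1), b=3^-1·(≡2) mod 3; (1|3)=+1, (2|3)=-1; (−1)^{1·-1·1}·(+1)^-1·(-1)^1 = +1.
v=2: v_2(a)=-12, v_2(b)=-12; units ≡ 5, 5 (mod 8); ε·ε+αω+βω = 0·0+-12·1+-12·1 ≡ 0  ⇒  (a,b)_2 = +1.
v=7: a=7^-6·(≡4), b=7^-8·(≡6) mod 7; (4|7)=+1, (6|7)=-1; (−1)^{-6·-8·3}·(+1)^-8·(-1)^-6 = +1.
v=∞: -195 < 0 and -40755 < 0  ⇒  (a,b)_∞ = -1.
v=5: a=5^5·(≡4), b=5^7·(≡1) mod 5; (4|5)=+1, (1|5)=+1; (−1)^{5·7·2}·(+1)^7·(+1)^5 = +1.
v=13: a=13^1·(≡8), b=13^1·(≡8) mod 13; (8|13)=-1, (8|13)=-1; (−1)^{1·1·6}·(-1)^1·(-1)^1 = +1.
v=11: a=11^4·(≡9), b=11^5·(≡7) mod 11; (9|11)=+1, (7|11)=-1; (−1)^{4·5·5}·(+1)^5·(-1)^4 = +1.
|Ram(-195, -40755)| = 2, even; anisotropic at {19, ∞}.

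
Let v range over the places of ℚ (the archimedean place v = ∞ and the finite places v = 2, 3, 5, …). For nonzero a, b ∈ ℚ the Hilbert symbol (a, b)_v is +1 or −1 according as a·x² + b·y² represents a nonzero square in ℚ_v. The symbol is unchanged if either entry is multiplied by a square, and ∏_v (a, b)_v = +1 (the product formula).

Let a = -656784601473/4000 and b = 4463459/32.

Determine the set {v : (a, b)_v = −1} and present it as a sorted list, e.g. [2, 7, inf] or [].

Mod squares: a ≡ -2730, b ≡ 22. Check v ∈ {∞, 2, 3, 5, 7, 11, 13}.
v=3: a=3^1·(≡2), b=3^0·(≡1) mod 3; (2|3)=-1, (1|3)=+1; (−1)^{1·0·1}·(-1)^0·(+1)^1 = +1.
v=5: a=5^-3·(≡1), b=5^0·(≡2) mod 5; (1|5)=+1, (2|5)=-1; (−1)^{-3·0·2}·(+1)^0·(-1)^-3 = -1.
v=2: v_2(a)=-5, v_2(b)=-5; units ≡ 3, 3 (mod 8); ε·ε+αω+βω = 1·1+-5·1+-5·1 ≡ 1  ⇒  (a,b)_2 = -1.
v=11: a=11^2·(≡3), b=11^1·(≡10) mod 11; (3|11)=+1, (10|11)=-1; (−1)^{2·1·5}·(+1)^1·(-1)^2 = +1.
v=7: a=7^7·(≡2), b=7^4·(≡1) mod 7; (2|7)=+1, (1|7)=+1; (−1)^{7·4·3}·(+1)^4·(+1)^7 = +1.
v=13: a=13^3·(≡5), b=13^2·(≡10) mod 13; (5|13)=-1, (10|13)=+1; (−1)^{3·2·6}·(-1)^2·(+1)^3 = +1.
v=∞: -2730 < 0 and 22 > 0  ⇒  (a,b)_∞ = +1.
(-2730, 22 / ℚ) ramifies at {2, 5}: a division algebra.

[2, 5]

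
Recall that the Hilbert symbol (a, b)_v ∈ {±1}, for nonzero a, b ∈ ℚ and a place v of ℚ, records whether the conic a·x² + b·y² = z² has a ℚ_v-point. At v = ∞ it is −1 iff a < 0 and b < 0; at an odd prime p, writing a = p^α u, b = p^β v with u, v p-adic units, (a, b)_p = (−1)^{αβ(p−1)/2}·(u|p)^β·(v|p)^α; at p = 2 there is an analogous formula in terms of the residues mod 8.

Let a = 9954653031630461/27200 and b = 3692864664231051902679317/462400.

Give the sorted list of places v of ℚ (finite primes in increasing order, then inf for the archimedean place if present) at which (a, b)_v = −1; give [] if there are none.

[43, 47]

(a, b) ≡ (34357, 1517) mod (ℚ^×)²; places V = {2, 5, 7, 11, 17, 19, 37, 41, 43, 47, ∞}.
(a,b)_37: α=2, u≡25; β=3, v≡34 (mod 37); (25|37)=+1, (34|37)=+1; sign (−1)^0·+1^3·+1^2 = +1.
(a,b)_11: α=2, u≡1; β=4, v≡6 (mod 11); (1|11)=+1, (6|11)=-1; sign (−1)^0·+1^4·-1^2 = +1.
(a,b)_47: α=1, u≡39; β=2, v≡11 (mod 47); (39|47)=-1, (11|47)=-1; sign (−1)^0·-1^2·-1^1 = -1.
(a,b)_∞: sgn(34357)=+, sgn(1517)=+, so +1.
(a,b)_41: α=2, u≡1; β=3, v≡37 (mod 41); (1|41)=+1, (37|41)=+1; sign (−1)^0·+1^3·+1^2 = +1.
(a,b)_2: α=-6, β=-6; u≡5, v≡5 (mod 8); ε(u)ε(v)=0·0, αω(v)=-6·1, βω(u)=-6·1; sum ≡ 0  ⇒  +1.
(a,b)_19: α=2, u≡4; β=2, v≡9 (mod 19); (4|19)=+1, (9|19)=+1; sign (−1)^0·+1^2·+1^2 = +1.
(a,b)_5: α=-2, u≡2; β=-2, v≡2 (mod 5); (2|5)=-1, (2|5)=-1; sign (−1)^0·-1^-2·-1^-2 = +1.
(a,b)_43: α=1, u≡24; β=2, v≡27 (mod 43); (24|43)=+1, (27|43)=-1; sign (−1)^0·+1^2·-1^1 = -1.
(a,b)_17: α=-1, u≡1; β=-2, v≡1 (mod 17); (1|17)=+1, (1|17)=+1; sign (−1)^0·+1^-2·+1^-1 = +1.
(a,b)_7: α=2, u≡4; β=2, v≡6 (mod 7); (4|7)=+1, (6|7)=-1; sign (−1)^0·+1^2·-1^2 = +1.
|Ram(34357, 1517)| = 2, even; anisotropic at {43, 47}.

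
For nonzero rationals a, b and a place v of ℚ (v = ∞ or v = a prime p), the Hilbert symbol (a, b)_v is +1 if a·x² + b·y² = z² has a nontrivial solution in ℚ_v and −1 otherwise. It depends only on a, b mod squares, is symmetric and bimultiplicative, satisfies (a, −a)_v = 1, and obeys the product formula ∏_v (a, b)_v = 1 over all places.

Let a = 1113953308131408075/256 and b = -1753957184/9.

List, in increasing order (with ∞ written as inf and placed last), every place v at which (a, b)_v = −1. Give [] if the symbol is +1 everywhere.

(a, b) ≡ (323, -94829) mod (ℚ^×)²; places V = {2, 3, 5, 7, 17, 19, 23, 31, ∞}.
(a,b)_∞: sgn(323)=+, sgn(-94829)=−, so +1.
(a,b)_5: α=2, u≡3; β=0, v≡4 (mod 5); (3|5)=-1, (4|5)=+1; sign (−1)^0·-1^0·+1^2 = +1.
(a,b)_2: α=-8, β=6; u≡3, v≡3 (mod 8); ε(u)ε(v)=1·1, αω(v)=-8·1, βω(u)=6·1; sum ≡ 1  ⇒  -1.
(a,b)_3: α=2, u≡2; β=-2, v≡1 (mod 3); (2|3)=-1, (1|3)=+1; sign (−1)^0·-1^-2·+1^2 = +1.
(a,b)_7: α=0, u≡4; β=1, v≡5 (mod 7); (4|7)=+1, (5|7)=-1; sign (−1)^0·+1^1·-1^0 = +1.
(a,b)_17: α=5, u≡15; β=2, v≡7 (mod 17); (15|17)=+1, (7|17)=-1; sign (−1)^0·+1^2·-1^5 = -1.
(a,b)_19: α=3, u≡9; β=1, v≡6 (mod 19); (9|19)=+1, (6|19)=+1; sign (−1)^1·+1^1·+1^3 = -1.
(a,b)_23: α=2, u≡1; β=1, v≡5 (mod 23); (1|23)=+1, (5|23)=-1; sign (−1)^0·+1^1·-1^2 = +1.
(a,b)_31: α=2, u≡13; β=1, v≡5 (mod 31); (13|31)=-1, (5|31)=+1; sign (−1)^0·-1^1·+1^2 = -1.
|Ram(323, -94829)| = 4, even; anisotropic at {2, 17, 19, 31}.

[2, 17, 19, 31]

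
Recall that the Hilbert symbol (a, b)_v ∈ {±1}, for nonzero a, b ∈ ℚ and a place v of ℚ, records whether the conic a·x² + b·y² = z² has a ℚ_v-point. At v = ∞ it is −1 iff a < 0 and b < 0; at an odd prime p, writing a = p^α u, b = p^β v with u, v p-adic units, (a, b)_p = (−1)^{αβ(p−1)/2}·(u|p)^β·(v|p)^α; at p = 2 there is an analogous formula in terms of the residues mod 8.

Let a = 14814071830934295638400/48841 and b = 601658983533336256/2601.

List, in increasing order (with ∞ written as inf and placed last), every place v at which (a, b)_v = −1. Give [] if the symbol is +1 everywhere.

Mod squares: a ≡ 3495126, b ≡ 19. Check v ∈ {∞, 2, 3, 5, 11, 13, 17, 19, 23, 31, 37, 41, 43}.
v=3: a=3^3·(≡1), b=3^-2·(≡1) mod 3; (1|3)=+1, (1|3)=+1; (−1)^{3·-2·1}·(+1)^-2·(+1)^3 = +1.
v=19: a=19^1·(≡13), b=19^1·(≡1) mod 19; (13|19)=-1, (1|19)=+1; (−1)^{1·1·9}·(-1)^1·(+1)^1 = +1.
v=13: a=13^-2·(≡2), b=13^0·(≡8) mod 13; (2|13)=-1, (8|13)=-1; (−1)^{-2·0·6}·(-1)^0·(-1)^-2 = +1.
v=23: a=23^1·(≡12), b=23^0·(≡14) mod 23; (12|23)=+1, (14|23)=-1; (−1)^{1·0·11}·(+1)^0·(-1)^1 = -1.
v=31: a=31^3·(≡21), b=31^2·(≡2) mod 31; (21|31)=-1, (2|31)=+1; (−1)^{3·2·15}·(-1)^2·(+1)^3 = +1.
v=37: a=37^2·(≡20), b=37^2·(≡8) mod 37; (20|37)=-1, (8|37)=-1; (−1)^{2·2·18}·(-1)^2·(-1)^2 = +1.
v=2: v_2(a)=7, v_2(b)=6; units ≡ 3, 3 (mod 8); ε·ε+αω+βω = 1·1+7·1+6·1 ≡ 0  ⇒  (a,b)_2 = +1.
v=17: a=17^-2·(≡5), b=17^-2·(≡4) mod 17; (5|17)=-1, (4|17)=+1; (−1)^{-2·-2·8}·(-1)^-2·(+1)^-2 = +1.
v=∞: 3495126 > 0 and 19 > 0  ⇒  (a,b)_∞ = +1.
v=43: a=43^3·(≡19), b=43^2·(≡28) mod 43; (19|43)=-1, (28|43)=-1; (−1)^{3·2·21}·(-1)^2·(-1)^3 = -1.
v=11: a=11^2·(≡6), b=11^2·(≡7) mod 11; (6|11)=-1, (7|11)=-1; (−1)^{2·2·5}·(-1)^2·(-1)^2 = +1.
v=41: a=41^0·(≡40), b=41^2·(≡29) mod 41; (40|41)=+1, (29|41)=-1; (−1)^{0·2·20}·(+1)^2·(-1)^0 = +1.
v=5: a=5^2·(≡1), b=5^0·(≡1) mod 5; (1|5)=+1, (1|5)=+1; (−1)^{2·0·2}·(+1)^0·(+1)^2 = +1.
|Ram(3495126, 19)| = 2, even; anisotropic at {23, 43}.

[23, 43]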